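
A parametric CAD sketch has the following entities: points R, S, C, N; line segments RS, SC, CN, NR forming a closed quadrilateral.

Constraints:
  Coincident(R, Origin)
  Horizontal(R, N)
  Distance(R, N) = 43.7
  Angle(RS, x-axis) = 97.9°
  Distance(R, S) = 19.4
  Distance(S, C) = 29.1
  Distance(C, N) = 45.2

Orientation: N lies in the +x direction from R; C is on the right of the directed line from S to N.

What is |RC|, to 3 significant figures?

9.81

R is at the origin; RN is horizontal with |RN| = 43.7 and N in +x, so N = (43.7, 0). RS runs at 97.9° with |RS| = 19.4, so S = (-2.67, 19.2). C is determined by |SC| = 29.1 and |CN| = 45.2 together: it lies at the intersection of circle(S, 29.1) and circle(N, 45.2). With |SN| = 50.2, the foot of the radical line on SN is 13.2 from S and the perpendicular offset is √(29.1² − 13.2²) = 25.9. Taking the right-of-SN solution: C = (-0.425, -9.80).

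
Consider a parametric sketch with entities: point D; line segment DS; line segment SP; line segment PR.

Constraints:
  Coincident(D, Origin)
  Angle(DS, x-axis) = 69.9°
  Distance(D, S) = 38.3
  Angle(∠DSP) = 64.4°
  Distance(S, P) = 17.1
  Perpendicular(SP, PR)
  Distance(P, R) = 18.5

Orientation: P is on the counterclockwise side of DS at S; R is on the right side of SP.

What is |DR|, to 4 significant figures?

53.04

D is at the origin; DS runs at 69.9° with length 38.3, so S = 38.3·(cos 69.9°, sin 69.9°) = (13.16, 35.97). ∠DSP = 64.4°, so SP runs at 69.9° + (180° − 64.4°) = 185.5° from the x-axis; with |SP| = 17.1, P = S + 17.1·(cos 185.5°, sin 185.5°) = (-3.859, 34.33). The perpendicularity gives PR at right angles to SP; with |PR| = 18.5 on the right of SP, R = P + 18.5·(-0.09585, 0.9954) = (-5.632, 52.74). Then |DR| = |R − D| = 53.04.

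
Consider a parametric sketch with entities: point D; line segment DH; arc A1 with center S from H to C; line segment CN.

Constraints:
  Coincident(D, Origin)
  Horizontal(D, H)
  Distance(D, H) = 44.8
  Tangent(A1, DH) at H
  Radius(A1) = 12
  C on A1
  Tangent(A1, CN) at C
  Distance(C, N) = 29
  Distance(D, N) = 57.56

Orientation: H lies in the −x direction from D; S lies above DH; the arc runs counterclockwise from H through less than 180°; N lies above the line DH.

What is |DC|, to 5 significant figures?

35.977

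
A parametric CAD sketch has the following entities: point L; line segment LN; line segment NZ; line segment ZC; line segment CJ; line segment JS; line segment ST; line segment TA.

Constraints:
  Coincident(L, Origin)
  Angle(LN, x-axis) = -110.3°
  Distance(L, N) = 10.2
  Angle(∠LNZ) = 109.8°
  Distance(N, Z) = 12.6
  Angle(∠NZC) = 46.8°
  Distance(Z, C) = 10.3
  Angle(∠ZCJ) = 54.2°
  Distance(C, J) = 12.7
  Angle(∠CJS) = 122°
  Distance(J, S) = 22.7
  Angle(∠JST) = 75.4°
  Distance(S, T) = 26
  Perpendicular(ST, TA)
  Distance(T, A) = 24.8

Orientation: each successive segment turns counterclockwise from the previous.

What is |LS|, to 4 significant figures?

37.94

∠ZCJ = 54.2° gives CJ at -141.1° from the x-axis; with |CJ| = 12.7, J = (-4.341, -15.37). ∠CJS = 122.0° gives JS at -83.10° from the x-axis; with |JS| = 22.7, S = (-1.614, -37.91). Then |LS| = |S − L| = 37.94.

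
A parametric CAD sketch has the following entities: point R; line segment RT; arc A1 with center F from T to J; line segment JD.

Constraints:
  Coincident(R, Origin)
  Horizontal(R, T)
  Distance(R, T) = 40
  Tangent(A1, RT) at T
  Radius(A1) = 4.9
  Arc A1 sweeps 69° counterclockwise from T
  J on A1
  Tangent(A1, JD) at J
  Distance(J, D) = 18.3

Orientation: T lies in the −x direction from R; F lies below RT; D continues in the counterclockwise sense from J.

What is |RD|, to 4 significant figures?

54.99

R is at the origin; RT is horizontal with |RT| = 40.0 and T on the −x side, so T = (-40.00, 0.000). Since A1 is tangent to RT there, FT ⟂ RT, so F = T + (0, -4.9) = (-40.00, -4.900). On A1, T sits at bearing 90° from F; a 69° counterclockwise sweep puts J at bearing 159°, so J = F + 4.9·(cos 159°, sin 159°) = (-44.57, -3.144). The tangent condition forces FJ to be normal to JD, so JD runs along (−sin 159°, cos 159°); with |JD| = 18.3, D = (-51.13, -20.23). Then |RD| = |D − R| = 54.99.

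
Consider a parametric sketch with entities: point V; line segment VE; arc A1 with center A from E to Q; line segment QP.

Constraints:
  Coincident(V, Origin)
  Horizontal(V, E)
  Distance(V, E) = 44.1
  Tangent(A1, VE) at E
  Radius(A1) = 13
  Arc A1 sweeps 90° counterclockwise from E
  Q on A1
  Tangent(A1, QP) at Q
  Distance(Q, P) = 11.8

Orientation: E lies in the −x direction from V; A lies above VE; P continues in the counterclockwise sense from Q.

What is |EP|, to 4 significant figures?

28.00

V is at the origin; VE is horizontal with |VE| = 44.1 and E on the −x side, so E = (-44.10, 0.000). Since A1 is tangent to VE there, AE ⟂ VE, so A = E + (0, 13) = (-44.10, 13.00). On A1, E sits at bearing -90° from A; a 90° counterclockwise sweep puts Q at bearing 0°, so Q = A + 13.0·(cos 0°, sin 0°) = (-31.10, 13.00). Tangency of A1 to QP means the radius AQ is perpendicular to QP, so QP runs along (−sin 0°, cos 0°); with |QP| = 11.8, P = (-31.10, 24.80). Then |EP| = |P − E| = 28.00.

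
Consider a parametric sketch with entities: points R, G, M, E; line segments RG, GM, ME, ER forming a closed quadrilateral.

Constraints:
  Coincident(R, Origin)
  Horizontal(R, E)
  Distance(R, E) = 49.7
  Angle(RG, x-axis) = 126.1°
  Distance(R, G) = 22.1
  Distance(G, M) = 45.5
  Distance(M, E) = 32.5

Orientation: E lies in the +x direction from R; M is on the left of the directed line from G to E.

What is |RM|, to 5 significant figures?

41.509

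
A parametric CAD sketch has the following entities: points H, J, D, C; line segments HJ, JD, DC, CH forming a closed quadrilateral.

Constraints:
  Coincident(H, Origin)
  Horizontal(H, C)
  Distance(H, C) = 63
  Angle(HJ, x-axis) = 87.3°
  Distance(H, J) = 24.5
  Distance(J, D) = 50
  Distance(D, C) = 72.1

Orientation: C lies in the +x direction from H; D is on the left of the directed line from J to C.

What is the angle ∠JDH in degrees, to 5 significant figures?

11.002°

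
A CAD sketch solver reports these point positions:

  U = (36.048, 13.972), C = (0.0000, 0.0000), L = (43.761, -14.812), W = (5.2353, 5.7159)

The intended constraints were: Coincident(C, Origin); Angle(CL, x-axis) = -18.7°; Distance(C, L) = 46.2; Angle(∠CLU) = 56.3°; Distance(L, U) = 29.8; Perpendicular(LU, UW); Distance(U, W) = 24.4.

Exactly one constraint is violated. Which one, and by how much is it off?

Distance(U, W) = 24.4 — off by 7.50.

C = (0.00, 0.00) ✓; CL at -18.70° ✓; |CL| = 46.20 ✓; ∠CLU = 56.30° ✓; |LU| = 29.80 ✓; ∠(LU, UW) = 90.00° ✓; |UW| = 31.90 ✗.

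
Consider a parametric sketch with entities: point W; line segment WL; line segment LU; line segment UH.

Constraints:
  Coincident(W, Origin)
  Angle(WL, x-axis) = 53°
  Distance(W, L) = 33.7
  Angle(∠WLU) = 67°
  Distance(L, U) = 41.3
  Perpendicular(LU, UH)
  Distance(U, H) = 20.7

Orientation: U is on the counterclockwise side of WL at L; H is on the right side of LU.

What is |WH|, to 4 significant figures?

58.88

W is at the origin; WL runs at 53.0° with length 33.7, so L = 33.7·(cos 53.0°, sin 53.0°) = (20.28, 26.91). ∠WLU = 67.0°, so LU runs at 53.0° + (180° − 67.0°) = 166.0° from the x-axis; with |LU| = 41.3, U = L + 41.3·(cos 166.0°, sin 166.0°) = (-19.79, 36.91). LU is perpendicular to UH; with |UH| = 20.7 on the right of LU, H = U + 20.7·(0.2419, 0.9703) = (-14.78, 56.99). Then |WH| = |H − W| = 58.88.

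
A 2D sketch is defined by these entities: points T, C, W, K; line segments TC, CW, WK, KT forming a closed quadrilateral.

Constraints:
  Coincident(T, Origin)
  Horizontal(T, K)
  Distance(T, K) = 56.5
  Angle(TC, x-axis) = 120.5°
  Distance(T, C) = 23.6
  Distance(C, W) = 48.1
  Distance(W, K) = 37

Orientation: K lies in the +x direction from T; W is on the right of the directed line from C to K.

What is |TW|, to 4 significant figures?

25.95

Checks: |CW| = 48.10 ✓; |WK| = 37.00 ✓.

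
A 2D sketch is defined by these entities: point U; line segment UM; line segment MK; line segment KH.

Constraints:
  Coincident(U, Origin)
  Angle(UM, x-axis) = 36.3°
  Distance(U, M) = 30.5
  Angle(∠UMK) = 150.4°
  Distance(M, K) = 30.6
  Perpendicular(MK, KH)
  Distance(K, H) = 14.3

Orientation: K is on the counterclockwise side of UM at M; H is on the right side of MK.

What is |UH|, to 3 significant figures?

64.2

U is at the origin; UM runs at 36.3° with length 30.5, so M = 30.5·(cos 36.3°, sin 36.3°) = (24.6, 18.1). ∠UMK = 150.4°, so MK runs at 36.3° + (180° − 150.4°) = 65.9° from the x-axis; with |MK| = 30.6, K = M + 30.6·(cos 65.9°, sin 65.9°) = (37.1, 46.0). MK ⟂ KH; with |KH| = 14.3 on the right of MK, H = K + 14.3·(0.913, -0.408) = (50.1, 40.2). Then |UH| = |H − U| = 64.2.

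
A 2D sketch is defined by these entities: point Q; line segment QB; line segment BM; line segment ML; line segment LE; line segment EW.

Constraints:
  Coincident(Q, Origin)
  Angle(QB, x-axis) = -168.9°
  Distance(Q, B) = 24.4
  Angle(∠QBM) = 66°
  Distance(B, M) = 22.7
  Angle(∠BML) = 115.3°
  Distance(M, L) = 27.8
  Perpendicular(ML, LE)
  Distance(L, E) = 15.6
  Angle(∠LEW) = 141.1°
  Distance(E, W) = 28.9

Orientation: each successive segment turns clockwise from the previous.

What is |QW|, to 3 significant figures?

17.7

Q is at the origin; QB runs at -168.9° with length 24.4, so B = (-23.9, -4.70). ∠QBM = 66.0° gives BM at 77.1° from the x-axis; with |BM| = 22.7, M = (-18.9, 17.4). ∠BML = 115.3° gives ML at 12.4° from the x-axis; with |ML| = 27.8, L = (8.28, 23.4). The perpendicularity gives LE at right angles to ML, so LE runs at -77.6°; with |LE| = 15.6, E = (11.6, 8.16). ∠LEW = 141.1° gives EW at -116° from the x-axis; with |EW| = 28.9, W = (-1.27, -17.7). Then |QW| = |W − Q| = 17.7.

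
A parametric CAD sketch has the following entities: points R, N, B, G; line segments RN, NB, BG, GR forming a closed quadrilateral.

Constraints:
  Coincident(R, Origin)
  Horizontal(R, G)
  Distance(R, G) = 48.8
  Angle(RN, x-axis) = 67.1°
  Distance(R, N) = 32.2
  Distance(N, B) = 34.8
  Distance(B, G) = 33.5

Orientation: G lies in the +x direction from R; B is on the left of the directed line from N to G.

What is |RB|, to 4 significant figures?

57.79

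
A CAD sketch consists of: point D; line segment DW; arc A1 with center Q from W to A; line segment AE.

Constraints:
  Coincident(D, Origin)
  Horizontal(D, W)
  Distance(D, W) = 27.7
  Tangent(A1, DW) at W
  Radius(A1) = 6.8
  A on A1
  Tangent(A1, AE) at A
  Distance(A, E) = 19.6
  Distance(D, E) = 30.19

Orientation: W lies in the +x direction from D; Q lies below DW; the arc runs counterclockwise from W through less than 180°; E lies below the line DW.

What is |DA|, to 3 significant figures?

21.7

D is at the origin; D and W share the same y with |DW| = 27.7 and W on the +x side, so W = (27.7, 0.00). The tangent condition forces QW to be normal to DW, so Q = W + (0, -6.8) = (27.7, -6.80). Since QA ⟂ AE (tangency), |QE| = √(6.8² + 19.6²) = 20.7 regardless of where A sits on A1. So E lies on both circle(D, 30.19) and circle(Q, 20.7); the below-DW intersection is E = (17.3, -24.7). A is the foot of the tangent from E: A = (21.0, -5.51).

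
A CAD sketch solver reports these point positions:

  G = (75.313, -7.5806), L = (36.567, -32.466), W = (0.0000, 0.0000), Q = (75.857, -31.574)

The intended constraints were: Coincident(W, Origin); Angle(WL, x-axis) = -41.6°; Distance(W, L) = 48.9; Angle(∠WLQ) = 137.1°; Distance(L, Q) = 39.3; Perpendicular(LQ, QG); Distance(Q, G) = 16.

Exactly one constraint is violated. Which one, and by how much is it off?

Distance(Q, G) = 16 — off by 8.00.

W = (0.00, 0.00) ✓; WL at -41.60° ✓; |WL| = 48.90 ✓; ∠WLQ = 137.1° ✓; |LQ| = 39.30 ✓; ∠(LQ, QG) = 90.00° ✓; |QG| = 24.00 ✗.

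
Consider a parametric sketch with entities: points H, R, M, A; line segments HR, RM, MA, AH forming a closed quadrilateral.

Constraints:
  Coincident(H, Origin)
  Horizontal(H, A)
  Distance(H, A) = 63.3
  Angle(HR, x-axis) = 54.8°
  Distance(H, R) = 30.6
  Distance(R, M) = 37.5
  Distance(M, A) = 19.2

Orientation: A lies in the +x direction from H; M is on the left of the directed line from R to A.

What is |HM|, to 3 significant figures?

56.8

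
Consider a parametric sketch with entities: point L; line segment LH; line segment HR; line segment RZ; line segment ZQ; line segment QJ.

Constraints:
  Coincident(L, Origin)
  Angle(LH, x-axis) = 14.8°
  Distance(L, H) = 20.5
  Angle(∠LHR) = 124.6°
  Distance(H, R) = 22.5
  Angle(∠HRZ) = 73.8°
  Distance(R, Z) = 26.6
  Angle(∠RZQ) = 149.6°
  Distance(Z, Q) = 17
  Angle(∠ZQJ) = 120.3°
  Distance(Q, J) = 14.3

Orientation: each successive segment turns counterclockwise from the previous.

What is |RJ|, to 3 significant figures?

47.2

L is at the origin; LH runs at 14.8° with length 20.5, so H = (19.8, 5.24). ∠LHR = 124.6° gives HR at 70.2° from the x-axis; with |HR| = 22.5, R = (27.4, 26.4). ∠HRZ = 73.8° gives RZ at 176° from the x-axis; with |RZ| = 26.6, Z = (0.894, 28.1). ∠RZQ = 149.6° gives ZQ at -153° from the x-axis; with |ZQ| = 17.0, Q = (-14.3, 20.4). ∠ZQJ = 120.3° gives QJ at -93.5° from the x-axis; with |QJ| = 14.3, J = (-15.2, 6.14). Then |RJ| = |J − R| = 47.2.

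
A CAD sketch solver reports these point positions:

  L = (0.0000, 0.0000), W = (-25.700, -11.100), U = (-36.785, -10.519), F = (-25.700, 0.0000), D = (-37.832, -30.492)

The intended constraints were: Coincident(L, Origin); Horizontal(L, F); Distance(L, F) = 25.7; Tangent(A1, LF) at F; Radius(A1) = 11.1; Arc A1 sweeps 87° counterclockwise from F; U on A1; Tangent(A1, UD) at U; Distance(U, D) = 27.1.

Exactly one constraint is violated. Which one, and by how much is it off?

Distance(U, D) = 27.1 — off by 7.10.

L = (0.00, 0.00) ✓; L.y = 0.00, F.y = 0.00 ✓; |LF| = 25.70 ✓; ∠(WF, FL) = 90.00° ✓; |WF| = 11.10 ✓; bearing(W→U) − bearing(W→F) = 87.00° ✓; |WU| = 11.10 ✓; ∠(WU, UD) = 90.00° ✓; |UD| = 20.00 ✗.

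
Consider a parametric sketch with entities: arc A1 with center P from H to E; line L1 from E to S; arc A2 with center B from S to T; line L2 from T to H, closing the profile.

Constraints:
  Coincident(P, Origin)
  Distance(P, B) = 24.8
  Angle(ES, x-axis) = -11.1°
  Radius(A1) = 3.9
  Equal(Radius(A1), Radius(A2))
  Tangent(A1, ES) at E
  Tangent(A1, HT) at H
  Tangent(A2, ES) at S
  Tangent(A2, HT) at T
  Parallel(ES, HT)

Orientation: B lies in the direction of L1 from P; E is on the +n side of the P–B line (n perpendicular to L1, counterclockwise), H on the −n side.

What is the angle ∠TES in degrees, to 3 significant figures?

17.5°

The slot axis is L1's direction at -11.1°, so u = (cos -11.1°, sin -11.1°) = (0.981, -0.193) and n = (−sin -11.1°, cos -11.1°) = (0.193, 0.981). P is at the origin and B lies 24.8 along u from P, so B = 24.8·u = (24.3, -4.77). Tangency of A1 to both parallel lines with radius 3.9 puts E and H at P ± 3.9·n: E = (0.751, 3.83), H = (-0.751, -3.83). Equal radii place S and T the same way about B: S = B + 3.9·n = (25.1, -0.948), T = B − 3.9·n = (23.6, -8.60). Then cos ∠TES = ET·ES / (|ET||ES|), giving 17.5°.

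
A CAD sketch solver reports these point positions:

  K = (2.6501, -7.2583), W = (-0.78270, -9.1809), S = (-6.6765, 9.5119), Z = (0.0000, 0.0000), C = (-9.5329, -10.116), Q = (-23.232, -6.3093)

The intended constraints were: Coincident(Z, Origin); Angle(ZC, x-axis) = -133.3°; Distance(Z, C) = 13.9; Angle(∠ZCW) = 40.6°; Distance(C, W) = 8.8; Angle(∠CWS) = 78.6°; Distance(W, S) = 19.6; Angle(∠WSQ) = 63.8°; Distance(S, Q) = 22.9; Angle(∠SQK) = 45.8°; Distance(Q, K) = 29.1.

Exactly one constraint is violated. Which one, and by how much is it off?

Distance(Q, K) = 29.1 — off by 3.20.

Z = (0.00, 0.00) ✓; ZC at -133.3° ✓; |ZC| = 13.90 ✓; ∠ZCW = 40.60° ✓; |CW| = 8.800 ✓; ∠CWS = 78.60° ✓; |WS| = 19.60 ✓; ∠WSQ = 63.80° ✓; |SQ| = 22.90 ✓; ∠SQK = 45.80° ✓; |QK| = 25.90 ✗.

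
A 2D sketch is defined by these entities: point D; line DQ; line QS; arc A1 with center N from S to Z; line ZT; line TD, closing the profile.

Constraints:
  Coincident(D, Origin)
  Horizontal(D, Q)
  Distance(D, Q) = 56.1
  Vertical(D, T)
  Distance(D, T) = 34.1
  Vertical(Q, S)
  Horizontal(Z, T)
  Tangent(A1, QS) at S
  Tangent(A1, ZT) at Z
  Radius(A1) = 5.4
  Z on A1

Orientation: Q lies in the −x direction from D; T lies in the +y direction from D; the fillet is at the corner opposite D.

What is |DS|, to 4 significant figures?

63.02

The virtual corner opposite D is at (-56.10, 34.10). The tangent condition forces NS to be normal to QS and the tangent condition forces NZ to be normal to ZT, with radius 5.4, so the center N sits 5.4 in from both sides at N = (-50.70, 28.70). That places the tangent points at S = (-56.10, 28.70) on QS and Z = (-50.70, 34.10) on ZT. Then |DS| = |S − D| = 63.02.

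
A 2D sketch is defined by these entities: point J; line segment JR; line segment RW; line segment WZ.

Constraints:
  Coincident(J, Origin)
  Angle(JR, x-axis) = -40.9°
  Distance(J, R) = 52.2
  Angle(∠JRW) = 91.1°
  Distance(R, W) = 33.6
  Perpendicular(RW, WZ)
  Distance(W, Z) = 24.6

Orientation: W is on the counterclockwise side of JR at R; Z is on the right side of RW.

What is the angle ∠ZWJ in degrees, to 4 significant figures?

146.5°

J is at the origin; JR runs at -40.9° with length 52.2, so R = 52.2·(cos -40.9°, sin -40.9°) = (39.46, -34.18). ∠JRW = 91.1°, so RW runs at -40.9° + (180° − 91.1°) = 48.00° from the x-axis; with |RW| = 33.6, W = R + 33.6·(cos 48.00°, sin 48.00°) = (61.94, -9.208). RW is perpendicular to WZ; with |WZ| = 24.6 on the right of RW, Z = W + 24.6·(0.7431, -0.6691) = (80.22, -25.67). Then cos ∠ZWJ = WZ·WJ / (|WZ||WJ|), giving 146.5°.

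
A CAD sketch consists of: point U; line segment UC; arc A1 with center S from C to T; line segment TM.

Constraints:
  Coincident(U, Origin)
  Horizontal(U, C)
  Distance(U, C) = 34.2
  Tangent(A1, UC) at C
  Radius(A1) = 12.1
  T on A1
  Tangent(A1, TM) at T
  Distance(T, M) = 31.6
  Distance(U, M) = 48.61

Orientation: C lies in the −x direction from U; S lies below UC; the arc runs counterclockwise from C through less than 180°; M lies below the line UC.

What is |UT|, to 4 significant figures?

47.64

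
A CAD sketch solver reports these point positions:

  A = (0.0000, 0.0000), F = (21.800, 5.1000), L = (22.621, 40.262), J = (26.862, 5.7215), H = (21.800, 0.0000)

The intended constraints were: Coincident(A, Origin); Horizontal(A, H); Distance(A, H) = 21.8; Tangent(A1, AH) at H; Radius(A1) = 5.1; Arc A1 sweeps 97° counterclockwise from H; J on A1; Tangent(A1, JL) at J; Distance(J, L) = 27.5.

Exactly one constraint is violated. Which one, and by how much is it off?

Distance(J, L) = 27.5 — off by 7.30.

A = (0.00, 0.00) ✓; A.y = 0.00, H.y = 0.00 ✓; |AH| = 21.80 ✓; ∠(FH, HA) = 90.00° ✓; |FH| = 5.100 ✓; bearing(F→J) − bearing(F→H) = 97.00° ✓; |FJ| = 5.100 ✓; ∠(FJ, JL) = 90.00° ✓; |JL| = 34.80 ✗.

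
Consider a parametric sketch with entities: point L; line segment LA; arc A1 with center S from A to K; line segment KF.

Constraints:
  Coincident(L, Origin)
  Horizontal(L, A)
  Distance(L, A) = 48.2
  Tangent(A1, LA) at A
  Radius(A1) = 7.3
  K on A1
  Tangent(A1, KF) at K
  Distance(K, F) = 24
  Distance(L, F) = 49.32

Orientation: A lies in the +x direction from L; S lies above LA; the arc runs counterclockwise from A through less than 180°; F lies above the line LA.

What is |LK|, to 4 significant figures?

55.17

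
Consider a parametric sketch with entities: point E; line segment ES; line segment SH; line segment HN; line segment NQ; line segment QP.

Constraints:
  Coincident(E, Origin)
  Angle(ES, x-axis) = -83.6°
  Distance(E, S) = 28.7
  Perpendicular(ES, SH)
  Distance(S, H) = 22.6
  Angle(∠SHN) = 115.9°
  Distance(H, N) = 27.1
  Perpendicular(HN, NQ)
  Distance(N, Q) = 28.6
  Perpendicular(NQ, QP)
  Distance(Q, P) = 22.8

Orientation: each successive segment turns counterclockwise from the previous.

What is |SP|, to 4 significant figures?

16.41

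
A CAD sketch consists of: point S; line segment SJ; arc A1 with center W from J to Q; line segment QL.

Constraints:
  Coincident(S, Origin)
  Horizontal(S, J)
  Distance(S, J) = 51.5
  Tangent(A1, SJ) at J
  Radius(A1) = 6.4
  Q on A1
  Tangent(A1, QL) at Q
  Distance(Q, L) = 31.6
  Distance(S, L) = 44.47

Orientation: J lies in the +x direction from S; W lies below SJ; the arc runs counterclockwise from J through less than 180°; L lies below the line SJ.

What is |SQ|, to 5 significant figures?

45.942

Checks: |WQ| = 6.400 ✓; ∠(WQ, QL) = 90.00° ✓; |QL| = 31.60 ✓; |SL| = 44.47 ✓.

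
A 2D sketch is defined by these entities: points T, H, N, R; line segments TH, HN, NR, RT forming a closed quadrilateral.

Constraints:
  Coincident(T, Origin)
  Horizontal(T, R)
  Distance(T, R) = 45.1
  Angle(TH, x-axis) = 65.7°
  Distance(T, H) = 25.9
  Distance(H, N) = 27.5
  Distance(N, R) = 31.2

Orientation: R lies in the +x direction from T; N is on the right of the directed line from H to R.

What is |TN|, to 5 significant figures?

14.588

Checks: |HN| = 27.50 ✓; |NR| = 31.20 ✓.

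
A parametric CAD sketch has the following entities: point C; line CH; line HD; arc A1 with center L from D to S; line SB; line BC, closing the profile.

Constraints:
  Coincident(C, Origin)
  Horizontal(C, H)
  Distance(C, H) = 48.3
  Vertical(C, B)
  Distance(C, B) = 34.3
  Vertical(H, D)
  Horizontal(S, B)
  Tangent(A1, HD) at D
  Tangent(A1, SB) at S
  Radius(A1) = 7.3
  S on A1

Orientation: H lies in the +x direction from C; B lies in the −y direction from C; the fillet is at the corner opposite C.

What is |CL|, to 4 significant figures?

49.09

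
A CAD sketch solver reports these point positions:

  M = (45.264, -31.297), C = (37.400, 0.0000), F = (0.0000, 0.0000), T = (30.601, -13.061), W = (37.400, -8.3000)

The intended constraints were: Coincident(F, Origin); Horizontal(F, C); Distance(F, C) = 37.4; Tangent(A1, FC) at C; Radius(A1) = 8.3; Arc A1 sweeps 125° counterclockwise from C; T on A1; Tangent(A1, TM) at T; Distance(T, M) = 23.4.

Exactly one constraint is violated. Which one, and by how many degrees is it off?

Tangent(A1, TM) at T — off by 3.80°.

F = (0.00, 0.00) ✓; F.y = 0.00, C.y = 0.00 ✓; |FC| = 37.40 ✓; ∠(WC, CF) = 90.00° ✓; |WC| = 8.300 ✓; bearing(W→T) − bearing(W→C) = 125.0° ✓; |WT| = 8.300 ✓; ∠(WT, TM) = 86.20° ✗; |TM| = 23.40 ✓.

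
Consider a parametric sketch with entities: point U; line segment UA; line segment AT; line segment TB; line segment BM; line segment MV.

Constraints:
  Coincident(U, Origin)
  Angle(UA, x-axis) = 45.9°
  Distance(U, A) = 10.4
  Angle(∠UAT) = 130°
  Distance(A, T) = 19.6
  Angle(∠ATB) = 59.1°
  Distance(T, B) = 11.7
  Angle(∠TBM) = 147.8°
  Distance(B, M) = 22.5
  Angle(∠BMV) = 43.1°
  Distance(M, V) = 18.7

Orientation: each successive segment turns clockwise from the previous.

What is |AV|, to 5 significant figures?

2.6480

U is at the origin; UA runs at 45.9° with length 10.4, so A = (7.2375, 7.4685). ∠UAT = 130.0° gives AT at -4.1000° from the x-axis; with |AT| = 19.6, T = (26.787, 6.0672). ∠ATB = 59.1° gives TB at -125.00° from the x-axis; with |TB| = 11.7, B = (20.076, -3.5169). ∠TBM = 147.8° gives BM at -157.20° from the x-axis; with |BM| = 22.5, M = (-0.66543, -12.236). ∠BMV = 43.1° gives MV at 65.900° from the x-axis; with |MV| = 18.7, V = (6.9703, 4.8340). Then |AV| = |V − A| = 2.6480.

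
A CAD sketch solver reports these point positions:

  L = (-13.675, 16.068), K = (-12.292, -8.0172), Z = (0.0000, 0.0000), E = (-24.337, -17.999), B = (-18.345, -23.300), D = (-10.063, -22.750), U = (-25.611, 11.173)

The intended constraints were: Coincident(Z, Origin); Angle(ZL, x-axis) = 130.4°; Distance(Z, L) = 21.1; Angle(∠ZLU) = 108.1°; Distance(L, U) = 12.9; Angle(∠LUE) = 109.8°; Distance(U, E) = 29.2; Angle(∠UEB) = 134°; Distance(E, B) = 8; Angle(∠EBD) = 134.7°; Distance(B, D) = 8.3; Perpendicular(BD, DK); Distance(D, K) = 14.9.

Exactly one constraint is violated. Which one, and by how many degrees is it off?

Perpendicular(BD, DK) — off by 4.80°.

Z = (0.00, 0.00) ✓; ZL at 130.4° ✓; |ZL| = 21.10 ✓; ∠ZLU = 108.1° ✓; |LU| = 12.90 ✓; ∠LUE = 109.8° ✓; |UE| = 29.20 ✓; ∠UEB = 134.0° ✓; |EB| = 8.000 ✓; ∠EBD = 134.7° ✓; |BD| = 8.300 ✓; ∠(BD, DK) = 94.80° ✗; |DK| = 14.90 ✓.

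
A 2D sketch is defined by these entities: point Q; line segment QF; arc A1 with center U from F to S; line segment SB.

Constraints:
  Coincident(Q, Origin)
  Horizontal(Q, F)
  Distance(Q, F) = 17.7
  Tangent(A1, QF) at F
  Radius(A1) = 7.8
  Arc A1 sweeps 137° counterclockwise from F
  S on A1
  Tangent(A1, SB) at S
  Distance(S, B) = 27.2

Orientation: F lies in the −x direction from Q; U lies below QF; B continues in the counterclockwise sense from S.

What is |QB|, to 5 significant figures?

32.207

Q is at the origin; QF is horizontal with |QF| = 17.7 and F on the −x side, so F = (-17.700, 0.0000). Since A1 is tangent to QF there, UF ⟂ QF, so U = F + (0, -7.8) = (-17.700, -7.8000). On A1, F sits at bearing 90° from U; a 137° counterclockwise sweep puts S at bearing 227°, so S = U + 7.8·(cos 227°, sin 227°) = (-23.020, -13.505). A1 meets SB tangentially, so US is at right angles to SB, so SB runs along (−sin 227°, cos 227°); with |SB| = 27.2, B = (-3.1268, -32.055). Then |QB| = |B − Q| = 32.207.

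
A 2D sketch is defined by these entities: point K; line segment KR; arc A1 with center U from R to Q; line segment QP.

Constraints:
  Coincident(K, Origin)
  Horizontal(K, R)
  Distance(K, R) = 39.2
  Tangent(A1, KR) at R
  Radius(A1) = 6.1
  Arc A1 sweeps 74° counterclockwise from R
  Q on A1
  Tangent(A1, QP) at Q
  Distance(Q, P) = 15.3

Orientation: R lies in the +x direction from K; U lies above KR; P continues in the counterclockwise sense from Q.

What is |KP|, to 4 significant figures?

52.86

On A1, R sits at bearing -90° from U; a 74° counterclockwise sweep puts Q at bearing -16°, so Q = U + 6.1·(cos -16°, sin -16°) = (45.06, 4.419). Tangency of A1 to QP means the radius UQ is perpendicular to QP, so QP runs along (−sin -16°, cos -16°); with |QP| = 15.3, P = (49.28, 19.13). Then |KP| = |P − K| = 52.86.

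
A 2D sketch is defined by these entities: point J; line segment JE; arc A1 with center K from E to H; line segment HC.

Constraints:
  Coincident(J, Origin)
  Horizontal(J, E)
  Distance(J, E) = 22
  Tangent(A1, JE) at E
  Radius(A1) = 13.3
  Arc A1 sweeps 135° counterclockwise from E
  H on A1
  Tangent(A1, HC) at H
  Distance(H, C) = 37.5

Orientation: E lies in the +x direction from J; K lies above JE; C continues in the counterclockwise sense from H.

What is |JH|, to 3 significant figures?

38.8

Tangency of A1 to JE means the radius KE is perpendicular to JE, so K = E + (0, 13.3) = (22.0, 13.3). On A1, E sits at bearing -90° from K; a 135° counterclockwise sweep puts H at bearing 45°, so H = K + 13.3·(cos 45°, sin 45°) = (31.4, 22.7). Then |JH| = |H − J| = 38.8.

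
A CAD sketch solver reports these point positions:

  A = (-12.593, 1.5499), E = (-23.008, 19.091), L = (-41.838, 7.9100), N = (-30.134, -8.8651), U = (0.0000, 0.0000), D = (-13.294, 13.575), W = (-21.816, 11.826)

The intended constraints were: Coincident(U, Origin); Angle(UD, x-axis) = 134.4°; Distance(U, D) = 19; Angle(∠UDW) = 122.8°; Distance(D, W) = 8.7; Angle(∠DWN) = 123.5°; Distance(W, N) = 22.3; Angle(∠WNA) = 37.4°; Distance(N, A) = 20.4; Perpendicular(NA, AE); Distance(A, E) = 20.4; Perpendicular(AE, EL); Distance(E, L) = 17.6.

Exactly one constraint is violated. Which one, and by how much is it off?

Distance(E, L) = 17.6 — off by 4.30.

U = (0.00, 0.00) ✓; UD at 134.4° ✓; |UD| = 19.00 ✓; ∠UDW = 122.8° ✓; |DW| = 8.700 ✓; ∠DWN = 123.5° ✓; |WN| = 22.30 ✓; ∠WNA = 37.40° ✓; |NA| = 20.40 ✓; ∠(NA, AE) = 90.00° ✓; |AE| = 20.40 ✓; ∠(AE, EL) = 90.00° ✓; |EL| = 21.90 ✗.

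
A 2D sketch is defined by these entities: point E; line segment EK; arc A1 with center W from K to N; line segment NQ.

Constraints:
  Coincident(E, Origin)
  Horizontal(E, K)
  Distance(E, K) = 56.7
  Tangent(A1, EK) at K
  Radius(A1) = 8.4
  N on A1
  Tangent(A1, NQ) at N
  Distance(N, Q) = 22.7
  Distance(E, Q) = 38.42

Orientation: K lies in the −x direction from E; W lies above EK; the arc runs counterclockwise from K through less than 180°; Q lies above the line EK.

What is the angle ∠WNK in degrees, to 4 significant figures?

68.90°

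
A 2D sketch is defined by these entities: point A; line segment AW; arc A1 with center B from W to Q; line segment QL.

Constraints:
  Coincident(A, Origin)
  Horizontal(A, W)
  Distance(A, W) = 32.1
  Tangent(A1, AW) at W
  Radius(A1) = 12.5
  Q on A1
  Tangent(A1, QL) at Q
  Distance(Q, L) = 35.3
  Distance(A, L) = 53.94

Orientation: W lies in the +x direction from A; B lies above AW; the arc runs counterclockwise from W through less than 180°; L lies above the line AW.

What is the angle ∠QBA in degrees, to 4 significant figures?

167.6°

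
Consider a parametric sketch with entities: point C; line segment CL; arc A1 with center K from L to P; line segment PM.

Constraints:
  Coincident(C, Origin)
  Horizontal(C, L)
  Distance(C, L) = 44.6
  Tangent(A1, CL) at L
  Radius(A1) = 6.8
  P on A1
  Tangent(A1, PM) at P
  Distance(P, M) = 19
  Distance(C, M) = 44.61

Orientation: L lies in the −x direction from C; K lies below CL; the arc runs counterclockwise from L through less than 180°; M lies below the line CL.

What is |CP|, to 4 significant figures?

50.89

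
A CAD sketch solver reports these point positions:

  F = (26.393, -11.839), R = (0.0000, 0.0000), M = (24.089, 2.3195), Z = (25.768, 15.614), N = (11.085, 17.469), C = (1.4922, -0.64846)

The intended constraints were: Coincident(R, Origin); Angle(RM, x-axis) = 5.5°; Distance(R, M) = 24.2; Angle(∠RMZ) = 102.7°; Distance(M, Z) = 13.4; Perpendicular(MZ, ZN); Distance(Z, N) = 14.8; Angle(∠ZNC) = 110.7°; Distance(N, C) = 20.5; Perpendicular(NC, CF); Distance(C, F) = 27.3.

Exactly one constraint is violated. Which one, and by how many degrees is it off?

Perpendicular(NC, CF) — off by 3.70°.

R = (0.00, 0.00) ✓; RM at 5.500° ✓; |RM| = 24.20 ✓; ∠RMZ = 102.7° ✓; |MZ| = 13.40 ✓; ∠(MZ, ZN) = 90.00° ✓; |ZN| = 14.80 ✓; ∠ZNC = 110.7° ✓; |NC| = 20.50 ✓; ∠(NC, CF) = 93.70° ✗; |CF| = 27.30 ✓.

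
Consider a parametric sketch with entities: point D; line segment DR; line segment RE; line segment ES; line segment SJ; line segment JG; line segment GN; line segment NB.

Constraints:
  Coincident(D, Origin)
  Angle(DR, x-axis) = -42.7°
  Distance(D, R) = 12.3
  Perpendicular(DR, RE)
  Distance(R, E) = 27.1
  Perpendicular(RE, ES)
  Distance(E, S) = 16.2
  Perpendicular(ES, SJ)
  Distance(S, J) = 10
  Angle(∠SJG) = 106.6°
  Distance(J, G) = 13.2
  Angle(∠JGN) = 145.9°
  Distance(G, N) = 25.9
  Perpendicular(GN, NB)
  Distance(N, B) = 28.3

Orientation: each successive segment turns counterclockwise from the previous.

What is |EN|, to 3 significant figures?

22.0

∠SJG = 106.6° gives JG at -59.3° from the x-axis; with |JG| = 13.2, G = (15.5, 3.86). ∠JGN = 145.9° gives GN at -25.2° from the x-axis; with |GN| = 25.9, N = (38.9, -7.17). Then |EN| = |N − E| = 22.0.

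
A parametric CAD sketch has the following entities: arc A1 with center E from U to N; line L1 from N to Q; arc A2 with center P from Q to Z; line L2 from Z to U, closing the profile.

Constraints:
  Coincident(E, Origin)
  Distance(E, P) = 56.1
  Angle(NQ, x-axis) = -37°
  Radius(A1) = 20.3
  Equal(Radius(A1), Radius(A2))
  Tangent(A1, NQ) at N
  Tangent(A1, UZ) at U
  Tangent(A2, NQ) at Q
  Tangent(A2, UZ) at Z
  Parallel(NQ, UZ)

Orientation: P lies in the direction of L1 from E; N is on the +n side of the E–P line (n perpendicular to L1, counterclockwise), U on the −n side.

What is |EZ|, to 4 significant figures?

59.66

Tangency of A1 to both parallel lines with radius 20.3 puts N and U at E ± 20.3·n: N = (12.22, 16.21), U = (-12.22, -16.21). Equal radii place Q and Z the same way about P: Q = P + 20.3·n = (57.02, -17.55), Z = P − 20.3·n = (32.59, -49.97). Then |EZ| = |Z − E| = 59.66.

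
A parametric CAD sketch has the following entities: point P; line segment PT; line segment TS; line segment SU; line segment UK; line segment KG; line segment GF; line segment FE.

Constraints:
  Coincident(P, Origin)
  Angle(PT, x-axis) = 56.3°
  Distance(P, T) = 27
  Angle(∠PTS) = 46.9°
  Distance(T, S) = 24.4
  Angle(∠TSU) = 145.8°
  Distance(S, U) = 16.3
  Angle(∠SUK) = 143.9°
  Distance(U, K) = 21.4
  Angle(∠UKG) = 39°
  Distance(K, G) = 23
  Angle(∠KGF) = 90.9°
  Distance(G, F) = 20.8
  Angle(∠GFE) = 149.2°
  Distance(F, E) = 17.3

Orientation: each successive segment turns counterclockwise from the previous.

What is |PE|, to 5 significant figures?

43.446

P is at the origin; PT runs at 56.3° with length 27.0, so T = (14.981, 22.463). ∠PTS = 46.9° gives TS at -170.60° from the x-axis; with |TS| = 24.4, S = (-9.0916, 18.478). ∠TSU = 145.8° gives SU at -136.40° from the x-axis; with |SU| = 16.3, U = (-20.896, 7.2368). ∠SUK = 143.9° gives UK at -100.30° from the x-axis; with |UK| = 21.4, K = (-24.722, -13.818). ∠UKG = 39.0° gives KG at 40.700° from the x-axis; with |KG| = 23.0, G = (-7.2848, 1.1799). ∠KGF = 90.9° gives GF at 129.80° from the x-axis; with |GF| = 20.8, F = (-20.599, 17.160). ∠GFE = 149.2° gives FE at 160.60° from the x-axis; with |FE| = 17.3, E = (-36.917, 22.907). Then |PE| = |E − P| = 43.446.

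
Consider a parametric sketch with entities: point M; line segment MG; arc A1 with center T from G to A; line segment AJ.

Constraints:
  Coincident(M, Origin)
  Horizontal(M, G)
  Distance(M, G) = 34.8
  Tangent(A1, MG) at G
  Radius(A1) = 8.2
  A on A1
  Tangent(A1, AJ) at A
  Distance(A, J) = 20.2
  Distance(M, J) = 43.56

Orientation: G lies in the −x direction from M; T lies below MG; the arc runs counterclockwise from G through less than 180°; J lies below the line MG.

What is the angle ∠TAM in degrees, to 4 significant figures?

13.69°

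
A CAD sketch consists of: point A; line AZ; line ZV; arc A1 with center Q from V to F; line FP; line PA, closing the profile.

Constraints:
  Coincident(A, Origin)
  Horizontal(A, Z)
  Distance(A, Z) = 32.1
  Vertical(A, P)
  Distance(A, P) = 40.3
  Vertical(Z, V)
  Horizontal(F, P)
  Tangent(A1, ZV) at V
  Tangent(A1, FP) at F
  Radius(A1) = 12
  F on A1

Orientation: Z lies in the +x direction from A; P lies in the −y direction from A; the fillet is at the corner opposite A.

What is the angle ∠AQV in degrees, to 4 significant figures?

125.4°

The virtual corner opposite A is at (32.10, -40.30). Since A1 is tangent to ZV there, QV ⟂ ZV and since A1 is tangent to FP there, QF ⟂ FP, with radius 12.0, so the center Q sits 12.0 in from both sides at Q = (20.10, -28.30). That places the tangent points at V = (32.10, -28.30) on ZV and F = (20.10, -40.30) on FP. Then cos ∠AQV = QA·QV / (|QA||QV|), giving 125.4°.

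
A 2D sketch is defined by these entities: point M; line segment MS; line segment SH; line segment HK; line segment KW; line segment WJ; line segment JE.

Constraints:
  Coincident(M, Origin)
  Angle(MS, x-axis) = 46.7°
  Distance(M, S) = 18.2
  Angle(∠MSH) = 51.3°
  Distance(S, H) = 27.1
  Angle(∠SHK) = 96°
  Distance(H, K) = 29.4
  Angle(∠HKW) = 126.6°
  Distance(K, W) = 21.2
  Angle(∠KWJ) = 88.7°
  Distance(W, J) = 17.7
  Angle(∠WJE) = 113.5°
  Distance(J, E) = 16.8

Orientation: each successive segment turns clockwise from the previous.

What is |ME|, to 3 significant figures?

1.61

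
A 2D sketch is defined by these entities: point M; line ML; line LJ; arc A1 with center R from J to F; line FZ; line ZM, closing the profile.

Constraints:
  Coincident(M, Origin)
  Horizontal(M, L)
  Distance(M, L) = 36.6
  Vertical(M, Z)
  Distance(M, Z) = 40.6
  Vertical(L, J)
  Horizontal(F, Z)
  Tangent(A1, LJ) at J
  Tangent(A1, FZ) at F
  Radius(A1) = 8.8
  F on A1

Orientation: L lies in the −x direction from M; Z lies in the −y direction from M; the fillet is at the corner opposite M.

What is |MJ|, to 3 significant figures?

48.5

The virtual corner opposite M is at (-36.6, -40.6). Tangency of A1 to LJ means the radius RJ is perpendicular to LJ and tangency of A1 to FZ means the radius RF is perpendicular to FZ, with radius 8.8, so the center R sits 8.8 in from both sides at R = (-27.8, -31.8). That places the tangent points at J = (-36.6, -31.8) on LJ and F = (-27.8, -40.6) on FZ. Then |MJ| = |J − M| = 48.5.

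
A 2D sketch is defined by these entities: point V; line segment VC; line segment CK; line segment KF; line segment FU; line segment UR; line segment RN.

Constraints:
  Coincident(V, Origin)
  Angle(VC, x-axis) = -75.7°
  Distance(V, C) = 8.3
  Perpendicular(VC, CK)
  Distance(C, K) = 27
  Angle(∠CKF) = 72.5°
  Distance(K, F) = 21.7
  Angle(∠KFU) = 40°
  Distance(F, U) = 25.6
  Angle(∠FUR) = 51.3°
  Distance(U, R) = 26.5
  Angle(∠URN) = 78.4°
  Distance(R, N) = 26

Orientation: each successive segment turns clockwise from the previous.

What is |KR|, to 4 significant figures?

10.15

∠KFU = 40.0° gives FU at -53.20° from the x-axis; with |FU| = 25.6, U = (-7.567, -13.54). ∠FUR = 51.3° gives UR at 178.1° from the x-axis; with |UR| = 26.5, R = (-34.05, -12.67). Then |KR| = |R − K| = 10.15.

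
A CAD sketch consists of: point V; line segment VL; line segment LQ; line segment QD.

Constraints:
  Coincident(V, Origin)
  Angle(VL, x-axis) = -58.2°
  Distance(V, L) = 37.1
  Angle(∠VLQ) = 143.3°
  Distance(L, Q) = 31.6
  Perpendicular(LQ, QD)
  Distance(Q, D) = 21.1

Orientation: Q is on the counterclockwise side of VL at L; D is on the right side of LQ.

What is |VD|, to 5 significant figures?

75.072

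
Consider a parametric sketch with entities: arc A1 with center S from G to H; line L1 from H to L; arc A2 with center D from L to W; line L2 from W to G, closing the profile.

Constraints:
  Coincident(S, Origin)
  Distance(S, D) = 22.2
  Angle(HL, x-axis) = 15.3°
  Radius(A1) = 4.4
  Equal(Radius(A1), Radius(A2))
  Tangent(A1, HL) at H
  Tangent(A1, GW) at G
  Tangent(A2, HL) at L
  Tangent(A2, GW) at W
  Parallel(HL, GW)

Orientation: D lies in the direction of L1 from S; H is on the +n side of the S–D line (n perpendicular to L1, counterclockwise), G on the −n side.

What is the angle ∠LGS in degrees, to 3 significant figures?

68.4°

Tangency of A1 to both parallel lines with radius 4.4 puts H and G at S ± 4.4·n: H = (-1.16, 4.24), G = (1.16, -4.24). Equal radii place L and W the same way about D: L = D + 4.4·n = (20.3, 10.1), W = D − 4.4·n = (22.6, 1.61). Then cos ∠LGS = GL·GS / (|GL||GS|), giving 68.4°.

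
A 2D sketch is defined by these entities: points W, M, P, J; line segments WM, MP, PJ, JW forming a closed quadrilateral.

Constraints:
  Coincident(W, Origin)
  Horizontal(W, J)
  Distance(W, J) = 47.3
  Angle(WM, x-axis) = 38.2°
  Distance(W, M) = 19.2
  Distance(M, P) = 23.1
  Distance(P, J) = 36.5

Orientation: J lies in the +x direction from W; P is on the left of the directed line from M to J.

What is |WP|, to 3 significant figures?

41.8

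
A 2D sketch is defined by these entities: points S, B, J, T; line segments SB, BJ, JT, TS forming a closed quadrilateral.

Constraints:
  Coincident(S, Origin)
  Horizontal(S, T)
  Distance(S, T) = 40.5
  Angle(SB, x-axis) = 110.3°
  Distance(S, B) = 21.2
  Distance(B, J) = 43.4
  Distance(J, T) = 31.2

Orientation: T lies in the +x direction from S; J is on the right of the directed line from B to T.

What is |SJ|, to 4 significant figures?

22.85

Checks: |BJ| = 43.40 ✓; |JT| = 31.20 ✓.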